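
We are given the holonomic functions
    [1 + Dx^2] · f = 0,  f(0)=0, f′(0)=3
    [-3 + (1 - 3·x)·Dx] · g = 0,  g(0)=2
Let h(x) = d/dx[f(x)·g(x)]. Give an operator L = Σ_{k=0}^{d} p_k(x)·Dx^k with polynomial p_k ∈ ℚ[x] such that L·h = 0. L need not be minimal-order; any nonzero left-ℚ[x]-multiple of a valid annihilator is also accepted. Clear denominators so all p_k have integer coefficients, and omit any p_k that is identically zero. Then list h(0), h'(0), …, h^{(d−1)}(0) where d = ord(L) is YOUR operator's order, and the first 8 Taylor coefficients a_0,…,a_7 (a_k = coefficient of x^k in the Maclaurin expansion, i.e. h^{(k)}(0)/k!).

f: a_k = 0, 3, 0, -1/2, 0, 1/40, 0, -1/1680, …
g: a_k = 2, 6, 18, 54, 162, 486, 1458, 4374, …
L₀ := L_f ⊗_s L_g (sym. prod.), ord ≤ 2.
Differentiate: ansatz ord ≤ ord L₀ ⇒ L.
L = (-17 - 6·x + 9·x^2) + (-6 + 18·x)·Dx + (1 - 6·x + 9·x^2)·Dx^2  (order 2).
h: a_k = 6, 36, 159, 636, 9541/4, 85869/10, 3606497/120, 3606497/35, …
ICs: h(0) = 6, h′(0) = 36.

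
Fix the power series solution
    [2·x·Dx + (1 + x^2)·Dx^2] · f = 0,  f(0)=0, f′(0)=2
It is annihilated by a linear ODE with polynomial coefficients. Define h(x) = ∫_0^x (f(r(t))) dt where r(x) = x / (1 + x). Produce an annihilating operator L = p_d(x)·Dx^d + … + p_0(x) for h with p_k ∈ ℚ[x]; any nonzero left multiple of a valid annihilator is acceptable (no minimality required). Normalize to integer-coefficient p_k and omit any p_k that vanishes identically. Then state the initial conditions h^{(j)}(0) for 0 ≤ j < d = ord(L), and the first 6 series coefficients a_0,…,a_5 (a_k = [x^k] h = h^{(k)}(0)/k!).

f: a_k = 0, 2, 0, -2/3, 0, 2/5, …
Substitute x→r, Dx→(1/r')Dx; clear ⇒ L₀.
h=∫₀ˣh₀: take L = L₀·Dx.
L = (2 + 4·x)·Dx^2 + (1 + 2·x + 2·x^2)·Dx^3  (order 3).
h: a_k = 0, 0, 1, -2/3, 1/3, 0, …
ICs: h(0) = 0, h′(0) = 0, h′′(0) = 2.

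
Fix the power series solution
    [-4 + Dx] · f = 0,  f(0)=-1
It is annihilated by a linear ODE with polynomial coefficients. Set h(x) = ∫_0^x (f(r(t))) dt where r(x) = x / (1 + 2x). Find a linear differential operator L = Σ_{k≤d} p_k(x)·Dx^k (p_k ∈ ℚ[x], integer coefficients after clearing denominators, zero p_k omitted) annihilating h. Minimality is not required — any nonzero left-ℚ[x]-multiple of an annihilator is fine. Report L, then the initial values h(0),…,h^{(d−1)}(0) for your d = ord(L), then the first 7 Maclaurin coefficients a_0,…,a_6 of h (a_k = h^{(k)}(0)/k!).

f: a_k = -1, -4, -8, -32/3, -32/3, -128/15, -256/45, …
Substitute x→r, Dx→(1/r')Dx; clear ⇒ L₀.
h=∫₀ˣh₀: take L = L₀·Dx.
L = -4·Dx + (1 + 4·x + 4·x^2)·Dx^2  (order 2).
h: a_k = 0, -1, -2, 0, 4/3, -32/15, 32/15, …
ICs: h(0) = 0, h′(0) = -1.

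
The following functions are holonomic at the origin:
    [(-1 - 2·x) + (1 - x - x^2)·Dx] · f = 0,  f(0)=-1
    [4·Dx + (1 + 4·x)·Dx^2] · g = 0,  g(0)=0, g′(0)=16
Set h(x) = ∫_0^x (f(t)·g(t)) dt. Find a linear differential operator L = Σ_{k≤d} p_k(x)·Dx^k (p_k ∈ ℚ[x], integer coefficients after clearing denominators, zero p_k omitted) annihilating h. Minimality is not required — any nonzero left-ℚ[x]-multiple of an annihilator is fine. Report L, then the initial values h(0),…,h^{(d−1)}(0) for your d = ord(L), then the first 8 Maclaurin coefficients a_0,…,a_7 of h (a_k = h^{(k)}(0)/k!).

f: a_k = -1, -1, -2, -3, -5, -8, -13, -21, …
g: a_k = 0, 16, -32, 256/3, -256, 4096/5, -8192/3, 65536/7, …
f·g: L₀ = L_f ⊗_s L_g, ord ≤ 1·2.
∫: right-multiply L₀ by Dx.
L = (6 + 16·x)·Dx + (-2 + 16·x + 20·x^2)·Dx^2 + (-1 - 3·x + 5·x^2 + 4·x^3)·Dx^3  (order 3).
h: a_k = 0, 0, -8, 16/3, -64/3, 112/3, -5384/45, 32992/105, …
ICs: h(0) = 0, h′(0) = 0, h′′(0) = -16.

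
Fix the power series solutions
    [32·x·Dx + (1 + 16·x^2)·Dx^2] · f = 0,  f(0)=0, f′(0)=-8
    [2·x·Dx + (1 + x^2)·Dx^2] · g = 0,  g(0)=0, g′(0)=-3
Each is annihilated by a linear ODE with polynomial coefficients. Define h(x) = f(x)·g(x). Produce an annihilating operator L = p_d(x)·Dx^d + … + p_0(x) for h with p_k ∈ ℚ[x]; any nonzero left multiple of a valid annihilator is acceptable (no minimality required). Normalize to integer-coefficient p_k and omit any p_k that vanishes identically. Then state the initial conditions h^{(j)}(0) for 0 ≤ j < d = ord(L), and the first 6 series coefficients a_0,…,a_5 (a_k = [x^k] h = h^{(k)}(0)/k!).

L = (-384·x - 10880·x^3 - 16384·x^5 + 34816·x^7 + 98304·x^9)·Dx + (-68 - 3916·x^2 - 19584·x^4 - 14336·x^6 + 121856·x^8 + 147456·x^10)·Dx^2 + (-136·x - 2632·x^3 - 6528·x^5 + 16448·x^7 + 69632·x^9 + 49152·x^11)·Dx^3 + (-1 - 34·x^2 - 305·x^4 + 4880·x^8 + 8704·x^10 + 4096·x^12)·Dx^4  (order 4).
h: a_k = 0, 0, 24, 0, -136, 0, …
ICs: h(0) = 0, h′(0) = 0, h′′(0) = 48, h′′′(0) = 0.

f: a_k = 0, -8, 0, 128/3, 0, -2048/5, …
g: a_k = 0, -3, 0, 1, 0, -3/5, …
L₀ := L_f ⊗_s L_g (sym. prod.), ord ≤ 4.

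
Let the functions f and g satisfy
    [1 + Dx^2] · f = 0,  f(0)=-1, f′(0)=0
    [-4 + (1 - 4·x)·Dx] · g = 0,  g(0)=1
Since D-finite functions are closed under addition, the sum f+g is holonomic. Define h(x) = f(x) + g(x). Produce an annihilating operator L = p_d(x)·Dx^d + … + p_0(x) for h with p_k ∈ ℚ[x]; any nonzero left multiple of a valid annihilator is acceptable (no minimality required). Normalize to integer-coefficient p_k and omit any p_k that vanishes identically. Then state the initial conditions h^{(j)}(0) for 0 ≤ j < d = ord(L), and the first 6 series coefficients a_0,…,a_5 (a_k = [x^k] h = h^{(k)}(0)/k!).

L = (-388 + 32·x - 64·x^2) + (33 - 140·x + 48·x^2 - 64·x^3)·Dx + (-388 + 32·x - 64·x^2)·Dx^2 + (33 - 140·x + 48·x^2 - 64·x^3)·Dx^3  (order 3).
h: a_k = 0, 4, 33/2, 64, 6143/24, 1024, …
ICs: h(0) = 0, h′(0) = 4, h′′(0) = 33.

f: a_k = -1, 0, 1/2, 0, -1/24, 0, …
g: a_k = 1, 4, 16, 64, 256, 1024, …
Weyl lclm of L_f,L_g ⇒ L₀ (ord ≤ 3).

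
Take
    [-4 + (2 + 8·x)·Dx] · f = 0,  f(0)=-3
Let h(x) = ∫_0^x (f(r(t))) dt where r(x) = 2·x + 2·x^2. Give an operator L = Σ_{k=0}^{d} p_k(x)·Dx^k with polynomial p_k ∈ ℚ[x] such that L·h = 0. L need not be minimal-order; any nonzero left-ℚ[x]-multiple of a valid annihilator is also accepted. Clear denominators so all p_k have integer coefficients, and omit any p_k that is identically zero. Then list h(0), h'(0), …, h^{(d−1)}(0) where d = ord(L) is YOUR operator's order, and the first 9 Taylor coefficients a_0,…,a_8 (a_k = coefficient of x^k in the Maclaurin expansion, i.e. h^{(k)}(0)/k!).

L = (-4 - 8·x)·Dx + (1 + 8·x + 8·x^2)·Dx^2  (order 2).
h: a_k = 0, -3, -6, 4, -12, 216/5, -176, 5472/7, -3696, …
ICs: h(0) = 0, h′(0) = -3.

f: a_k = -3, -6, 6, -12, 30, -84, 252, -792, 2574, …
h₀=f(r): pull back L_f along r ⇒ L₀.
h=∫h₀ ⇒ L = L₀·Dx.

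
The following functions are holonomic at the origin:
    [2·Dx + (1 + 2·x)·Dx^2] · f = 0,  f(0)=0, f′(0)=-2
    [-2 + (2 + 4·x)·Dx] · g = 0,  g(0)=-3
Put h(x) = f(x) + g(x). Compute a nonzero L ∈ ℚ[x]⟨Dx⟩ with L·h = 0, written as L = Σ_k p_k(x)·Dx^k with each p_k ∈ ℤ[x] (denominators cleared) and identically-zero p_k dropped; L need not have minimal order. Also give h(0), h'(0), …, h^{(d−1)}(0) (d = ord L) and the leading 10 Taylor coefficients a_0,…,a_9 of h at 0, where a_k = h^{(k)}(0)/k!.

L = 2·Dx + (5 + 10·x)·Dx^2 + (1 + 4·x + 4·x^2)·Dx^3  (order 3).
h: a_k = -3, -5, 7/2, -25/6, 47/8, -361/40, 701/48, -2741/112, 5383/128, -84841/1152, …
ICs: h(0) = -3, h′(0) = -5, h′′(0) = 7.

f: a_k = 0, -2, 2, -8/3, 4, -32/5, 32/3, -128/7, 32, -512/9, …
g: a_k = -3, -3, 3/2, -3/2, 15/8, -21/8, 63/16, -99/16, 1287/128, -2145/128, …
L₀ := lclm(L_f,L_g); ord L₀ ≤ 2+1.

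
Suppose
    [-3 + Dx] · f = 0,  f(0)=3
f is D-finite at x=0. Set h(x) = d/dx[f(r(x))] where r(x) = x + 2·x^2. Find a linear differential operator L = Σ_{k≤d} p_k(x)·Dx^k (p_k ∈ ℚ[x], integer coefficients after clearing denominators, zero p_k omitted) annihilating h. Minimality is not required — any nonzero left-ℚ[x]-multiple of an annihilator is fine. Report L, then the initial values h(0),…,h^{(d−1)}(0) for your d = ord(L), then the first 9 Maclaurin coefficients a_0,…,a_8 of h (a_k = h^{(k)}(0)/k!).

L = (7 + 24·x + 48·x^2) + (-1 - 4·x)·Dx  (order 1).
h: a_k = 9, 63, 405/2, 1161/2, 9963/8, 99549/40, 338661/80, 760671/112, 6274503/640, …
ICs: h(0) = 9.

f: a_k = 3, 9, 27/2, 27/2, 81/8, 243/40, 243/80, 729/560, 2187/4480, …
Change of var in L_f (x↦r) gives L₀.
Differentiate: ansatz ord ≤ ord L₀ ⇒ L.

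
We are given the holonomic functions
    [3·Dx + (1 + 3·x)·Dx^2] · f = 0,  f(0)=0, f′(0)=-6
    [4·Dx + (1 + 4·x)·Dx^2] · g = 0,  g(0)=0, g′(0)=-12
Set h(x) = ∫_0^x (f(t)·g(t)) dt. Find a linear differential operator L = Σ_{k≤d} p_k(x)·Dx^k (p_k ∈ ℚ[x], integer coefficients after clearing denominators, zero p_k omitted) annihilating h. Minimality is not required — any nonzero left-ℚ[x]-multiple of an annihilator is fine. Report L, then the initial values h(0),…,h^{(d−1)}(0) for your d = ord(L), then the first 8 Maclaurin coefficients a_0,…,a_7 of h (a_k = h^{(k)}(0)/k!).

L = (600 + 4032·x + 6912·x^2)·Dx^2 + (854 + 8808·x + 30240·x^2 + 34560·x^3)·Dx^3 + (172 + 2380·x + 12312·x^2 + 28224·x^3 + 24192·x^4)·Dx^4 + (7 + 122·x + 847·x^2 + 2928·x^3 + 5040·x^4 + 3456·x^5)·Dx^5  (order 5).
h: a_k = 0, 0, 0, 24, -63, 816/5, -441, 43524/35, …
ICs: h(0) = 0, h′(0) = 0, h′′(0) = 0, h′′′(0) = 144, h′′′′(0) = -1512.

f: a_k = 0, -6, 9, -18, 81/2, -486/5, 243, -4374/7, …
g: a_k = 0, -12, 24, -64, 192, -3072/5, 2048, -49152/7, …
L₀ := L_f ⊗_s L_g (sym. prod.), ord ≤ 4.
h=∫₀ˣh₀: take L = L₀·Dx.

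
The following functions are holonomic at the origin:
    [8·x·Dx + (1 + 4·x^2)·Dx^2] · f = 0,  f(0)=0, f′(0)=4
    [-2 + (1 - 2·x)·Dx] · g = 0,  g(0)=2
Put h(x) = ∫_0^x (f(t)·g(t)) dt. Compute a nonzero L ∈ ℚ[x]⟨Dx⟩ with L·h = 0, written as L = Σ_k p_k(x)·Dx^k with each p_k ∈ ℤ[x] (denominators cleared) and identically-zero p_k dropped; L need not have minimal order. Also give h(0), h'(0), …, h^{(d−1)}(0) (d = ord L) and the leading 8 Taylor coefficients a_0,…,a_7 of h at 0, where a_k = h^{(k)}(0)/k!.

f: a_k = 0, 4, 0, -16/3, 0, 64/5, 0, -256/7, …
g: a_k = 2, 4, 8, 16, 32, 64, 128, 256, …
h₀=f·g: eliminate ⇒ L₀, order ≤ 2·1.
h=∫₀ˣh₀: take L = L₀·Dx.
L = 16·x·Dx + (4 - 8·x + 32·x^2)·Dx^2 + (-1 + 2·x - 4·x^2 + 8·x^3)·Dx^3  (order 3).
h: a_k = 0, 0, 4, 16/3, 16/3, 128/15, 832/45, 3328/105, …
ICs: h(0) = 0, h′(0) = 0, h′′(0) = 8.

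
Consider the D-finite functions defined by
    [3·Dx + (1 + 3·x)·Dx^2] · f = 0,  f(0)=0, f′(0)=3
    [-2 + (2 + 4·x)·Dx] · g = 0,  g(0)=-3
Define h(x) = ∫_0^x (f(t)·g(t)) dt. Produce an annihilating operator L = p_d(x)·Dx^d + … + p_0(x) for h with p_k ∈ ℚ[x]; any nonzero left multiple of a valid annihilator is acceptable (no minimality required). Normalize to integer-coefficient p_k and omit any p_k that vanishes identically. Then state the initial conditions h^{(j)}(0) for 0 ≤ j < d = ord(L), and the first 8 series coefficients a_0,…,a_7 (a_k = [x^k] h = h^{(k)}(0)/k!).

L = 3·x·Dx + (1 + 2·x)·Dx^2 + (1 + 7·x + 16·x^2 + 12·x^3)·Dx^3  (order 3).
h: a_k = 0, 0, -9/2, 3/2, -9/4, 9/2, -789/80, 12681/560, …
ICs: h(0) = 0, h′(0) = 0, h′′(0) = -9.

f: a_k = 0, 3, -9/2, 9, -81/4, 243/5, -243/2, 2187/7, …
g: a_k = -3, -3, 3/2, -3/2, 15/8, -21/8, 63/16, -99/16, …
f·g: L₀ = L_f ⊗_s L_g, ord ≤ 2·1.
∫: right-multiply L₀ by Dx.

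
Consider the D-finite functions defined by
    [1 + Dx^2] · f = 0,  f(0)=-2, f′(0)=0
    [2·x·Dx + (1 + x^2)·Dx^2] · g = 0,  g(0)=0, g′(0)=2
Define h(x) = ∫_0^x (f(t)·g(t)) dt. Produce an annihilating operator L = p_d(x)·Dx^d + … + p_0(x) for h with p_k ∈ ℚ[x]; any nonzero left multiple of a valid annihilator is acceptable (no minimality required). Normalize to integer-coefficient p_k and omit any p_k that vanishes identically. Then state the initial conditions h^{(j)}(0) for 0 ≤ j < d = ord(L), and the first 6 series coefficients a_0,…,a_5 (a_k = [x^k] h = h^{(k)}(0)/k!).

f: a_k = -2, 0, 1, 0, -1/12, 0, …
g: a_k = 0, 2, 0, -2/3, 0, 2/5, …
f·g: L₀ = L_f ⊗_s L_g, ord ≤ 2·2.
Integrate: L := L₀·Dx.
L = (10 + 26·x^2 + 11·x^4 + 4·x^6 + x^8)·Dx + (12·x + 20·x^3 + 12·x^5 + 4·x^7)·Dx^2 + (12 + 32·x^2 + 18·x^4 + 8·x^6 + 2·x^8)·Dx^3 + (12·x + 20·x^3 + 12·x^5 + 4·x^7)·Dx^4 + (2 + 6·x^2 + 7·x^4 + 4·x^6 + x^8)·Dx^5  (order 5).
h: a_k = 0, 0, -2, 0, 5/6, 0, …
ICs: h(0) = 0, h′(0) = 0, h′′(0) = -4, h′′′(0) = 0, h′′′′(0) = 20.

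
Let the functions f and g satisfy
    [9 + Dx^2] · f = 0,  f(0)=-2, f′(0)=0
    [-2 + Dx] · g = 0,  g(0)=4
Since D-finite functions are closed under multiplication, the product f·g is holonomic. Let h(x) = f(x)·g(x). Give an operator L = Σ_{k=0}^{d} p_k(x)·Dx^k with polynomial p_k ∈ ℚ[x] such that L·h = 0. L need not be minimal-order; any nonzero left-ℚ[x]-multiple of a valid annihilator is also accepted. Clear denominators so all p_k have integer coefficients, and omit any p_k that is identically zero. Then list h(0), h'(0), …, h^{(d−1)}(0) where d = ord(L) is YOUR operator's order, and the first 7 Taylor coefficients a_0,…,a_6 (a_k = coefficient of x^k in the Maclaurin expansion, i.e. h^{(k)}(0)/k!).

L = 13 - 4·Dx + Dx^2  (order 2).
h: a_k = -8, -16, 20, 184/3, 119/3, -122/15, -407/18, …
ICs: h(0) = -8, h′(0) = -16.

f: a_k = -2, 0, 9, 0, -27/4, 0, 81/40, …
g: a_k = 4, 8, 8, 16/3, 8/3, 16/15, 16/45, …
f·g: L₀ = L_f ⊗_s L_g, ord ≤ 2·1.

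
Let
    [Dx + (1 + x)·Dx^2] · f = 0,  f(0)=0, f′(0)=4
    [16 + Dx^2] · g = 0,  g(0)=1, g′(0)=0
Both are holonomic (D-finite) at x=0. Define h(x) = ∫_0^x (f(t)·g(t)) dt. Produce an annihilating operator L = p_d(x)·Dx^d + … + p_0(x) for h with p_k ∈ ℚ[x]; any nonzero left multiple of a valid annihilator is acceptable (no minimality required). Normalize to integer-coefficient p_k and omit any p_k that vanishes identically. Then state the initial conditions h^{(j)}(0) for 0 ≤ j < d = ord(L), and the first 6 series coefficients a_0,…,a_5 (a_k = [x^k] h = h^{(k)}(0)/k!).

L = (15072 + 62976·x + 97024·x^2 + 65536·x^3 + 16384·x^4)·Dx + (1984 + 6080·x + 6144·x^2 + 2048·x^3)·Dx^2 + (1950 + 8000·x + 12192·x^2 + 8192·x^3 + 2048·x^4)·Dx^3 + (124 + 380·x + 384·x^2 + 128·x^3)·Dx^4 + (63 + 254·x + 383·x^2 + 256·x^3 + 64·x^4)·Dx^5  (order 5).
h: a_k = 0, 0, 2, -2/3, -23/3, 3, …
ICs: h(0) = 0, h′(0) = 0, h′′(0) = 4, h′′′(0) = -4, h′′′′(0) = -184.

f: a_k = 0, 4, -2, 4/3, -1, 4/5, …
g: a_k = 1, 0, -8, 0, 32/3, 0, …
h₀=f·g: eliminate ⇒ L₀, order ≤ 2·2.
h=∫h₀ ⇒ L = L₀·Dx.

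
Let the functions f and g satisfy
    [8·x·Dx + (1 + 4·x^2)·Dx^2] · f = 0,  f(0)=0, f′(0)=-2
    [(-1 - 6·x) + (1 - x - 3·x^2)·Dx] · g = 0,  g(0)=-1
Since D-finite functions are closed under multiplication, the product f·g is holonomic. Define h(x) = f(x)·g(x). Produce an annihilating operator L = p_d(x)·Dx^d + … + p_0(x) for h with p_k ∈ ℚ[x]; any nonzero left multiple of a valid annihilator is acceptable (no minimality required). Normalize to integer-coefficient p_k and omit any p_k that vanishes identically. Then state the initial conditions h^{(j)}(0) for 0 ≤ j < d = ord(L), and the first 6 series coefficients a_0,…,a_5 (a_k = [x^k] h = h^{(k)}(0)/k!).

f: a_k = 0, -2, 0, 8/3, 0, -32/5, …
g: a_k = -1, -1, -4, -7, -19, -40, …
Product ⇒ symmetric product L₀, ord ≤ 2.
L = (6 + 8·x + 72·x^2) + (2 + 4·x + 16·x^2 + 72·x^3)·Dx + (-1 + x - x^2 + 4·x^3 + 12·x^4)·Dx^2  (order 2).
h: a_k = 0, 2, 2, 16/3, 34/3, 506/15, …
ICs: h(0) = 0, h′(0) = 2.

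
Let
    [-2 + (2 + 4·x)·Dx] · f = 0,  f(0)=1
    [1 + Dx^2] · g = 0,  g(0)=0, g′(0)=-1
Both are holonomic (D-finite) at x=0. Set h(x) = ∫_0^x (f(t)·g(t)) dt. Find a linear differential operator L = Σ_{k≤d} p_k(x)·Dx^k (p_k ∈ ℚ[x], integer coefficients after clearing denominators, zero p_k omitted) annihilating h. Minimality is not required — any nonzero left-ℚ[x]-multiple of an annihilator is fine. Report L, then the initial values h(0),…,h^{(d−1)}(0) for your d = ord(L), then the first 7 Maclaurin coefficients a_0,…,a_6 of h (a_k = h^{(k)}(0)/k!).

L = (4 + 4·x + 4·x^2)·Dx + (-2 - 4·x)·Dx^2 + (1 + 4·x + 4·x^2)·Dx^3  (order 3).
h: a_k = 0, 0, -1/2, -1/3, 1/6, -1/15, 4/45, …
ICs: h(0) = 0, h′(0) = 0, h′′(0) = -1.

f: a_k = 1, 1, -1/2, 1/2, -5/8, 7/8, -21/16, …
g: a_k = 0, -1, 0, 1/6, 0, -1/120, 0, …
Product ⇒ symmetric product L₀, ord ≤ 2.
h=∫₀ˣh₀: take L = L₀·Dx.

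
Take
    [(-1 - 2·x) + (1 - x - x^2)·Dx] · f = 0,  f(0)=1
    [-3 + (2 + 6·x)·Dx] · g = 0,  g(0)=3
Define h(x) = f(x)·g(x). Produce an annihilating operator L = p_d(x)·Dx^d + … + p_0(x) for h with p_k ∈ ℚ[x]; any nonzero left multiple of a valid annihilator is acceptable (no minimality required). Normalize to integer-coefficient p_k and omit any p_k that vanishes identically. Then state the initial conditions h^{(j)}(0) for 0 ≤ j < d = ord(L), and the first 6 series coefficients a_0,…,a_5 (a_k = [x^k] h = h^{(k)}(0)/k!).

L = (5 + 7·x + 9·x^2) + (-2 - 4·x + 8·x^2 + 6·x^3)·Dx  (order 1).
h: a_k = 3, 15/2, 57/8, 315/16, 2217/128, 14577/256, …
ICs: h(0) = 3.

f: a_k = 1, 1, 2, 3, 5, 8, …
g: a_k = 3, 9/2, -27/8, 81/16, -1215/128, 5103/256, …
h₀=f·g: eliminate ⇒ L₀, order ≤ 1·1.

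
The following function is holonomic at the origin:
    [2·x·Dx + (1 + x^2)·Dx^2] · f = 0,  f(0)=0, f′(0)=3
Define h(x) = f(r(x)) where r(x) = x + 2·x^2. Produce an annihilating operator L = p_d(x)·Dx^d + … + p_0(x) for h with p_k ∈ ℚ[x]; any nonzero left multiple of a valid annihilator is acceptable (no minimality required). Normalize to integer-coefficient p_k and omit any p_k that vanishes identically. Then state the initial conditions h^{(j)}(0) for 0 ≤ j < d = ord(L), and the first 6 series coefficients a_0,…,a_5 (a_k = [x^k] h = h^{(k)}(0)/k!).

f: a_k = 0, 3, 0, -1, 0, 3/5, …
Change of var in L_f (x↦r) gives L₀.
L = (-4 + 2·x + 16·x^2 + 48·x^3 + 48·x^4)·Dx + (1 + 4·x + x^2 + 8·x^3 + 20·x^4 + 16·x^5)·Dx^2  (order 2).
h: a_k = 0, 3, 6, -1, -6, -57/5, …
ICs: h(0) = 0, h′(0) = 3.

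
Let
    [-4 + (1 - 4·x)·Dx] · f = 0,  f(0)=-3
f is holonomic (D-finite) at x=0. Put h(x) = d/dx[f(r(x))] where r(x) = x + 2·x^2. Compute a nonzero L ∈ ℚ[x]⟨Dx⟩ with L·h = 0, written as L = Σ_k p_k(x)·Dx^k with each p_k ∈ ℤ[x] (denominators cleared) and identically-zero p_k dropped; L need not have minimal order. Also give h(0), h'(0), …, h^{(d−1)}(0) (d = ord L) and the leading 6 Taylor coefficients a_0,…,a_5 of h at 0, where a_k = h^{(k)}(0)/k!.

f: a_k = -3, -12, -48, -192, -768, -3072, …
f∘r: x↦r, Dx↦Dx/r' in L_f ⇒ L₀.
h=h₀': d/dx-closure on L₀ ⇒ L.
L = (12 + 48·x + 96·x^2) + (-1 + 24·x^2 + 32·x^3)·Dx  (order 1).
h: a_k = -12, -144, -1152, -8448, -57600, -377856, …
ICs: h(0) = -12.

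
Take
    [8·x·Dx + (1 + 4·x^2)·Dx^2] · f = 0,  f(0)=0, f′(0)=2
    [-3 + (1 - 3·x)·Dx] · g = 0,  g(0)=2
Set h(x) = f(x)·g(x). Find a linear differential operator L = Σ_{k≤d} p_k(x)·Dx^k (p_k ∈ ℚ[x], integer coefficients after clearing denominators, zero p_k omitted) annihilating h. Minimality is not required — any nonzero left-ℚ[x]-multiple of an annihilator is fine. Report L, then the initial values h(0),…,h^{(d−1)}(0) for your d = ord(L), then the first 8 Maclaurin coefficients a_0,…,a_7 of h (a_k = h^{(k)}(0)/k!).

f: a_k = 0, 2, 0, -8/3, 0, 32/5, 0, -128/7, …
g: a_k = 2, 6, 18, 54, 162, 486, 1458, 4374, …
Product ⇒ symmetric product L₀, ord ≤ 2.
L = 24·x + (6 - 8·x + 48·x^2)·Dx + (-1 + 3·x - 4·x^2 + 12·x^3)·Dx^2  (order 2).
h: a_k = 0, 4, 12, 92/3, 92, 1444/5, 4332/5, 89692/35, …
ICs: h(0) = 0, h′(0) = 4.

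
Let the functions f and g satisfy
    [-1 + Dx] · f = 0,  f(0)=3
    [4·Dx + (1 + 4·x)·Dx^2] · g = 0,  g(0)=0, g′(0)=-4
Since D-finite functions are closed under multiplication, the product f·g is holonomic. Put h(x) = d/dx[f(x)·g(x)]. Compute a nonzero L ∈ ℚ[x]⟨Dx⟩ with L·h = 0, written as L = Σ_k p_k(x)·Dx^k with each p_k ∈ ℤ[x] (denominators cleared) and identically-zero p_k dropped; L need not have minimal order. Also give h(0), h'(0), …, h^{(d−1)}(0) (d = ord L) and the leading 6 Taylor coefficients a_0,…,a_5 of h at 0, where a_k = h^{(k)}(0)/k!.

L = (25 - 24·x + 16·x^2) + (-22 + 32·x - 32·x^2)·Dx + (-3 - 8·x + 16·x^2)·Dx^2  (order 2).
h: a_k = -12, 24, -138, 552, -4509/2, 9119, …
ICs: h(0) = -12, h′(0) = 24.

f: a_k = 3, 3, 3/2, 1/2, 1/8, 1/40, …
g: a_k = 0, -4, 8, -64/3, 64, -1024/5, …
Sym-product of L_f,L_g gives L₀ (≤ ord 2).
h=h₀': d/dx-closure on L₀ ⇒ L.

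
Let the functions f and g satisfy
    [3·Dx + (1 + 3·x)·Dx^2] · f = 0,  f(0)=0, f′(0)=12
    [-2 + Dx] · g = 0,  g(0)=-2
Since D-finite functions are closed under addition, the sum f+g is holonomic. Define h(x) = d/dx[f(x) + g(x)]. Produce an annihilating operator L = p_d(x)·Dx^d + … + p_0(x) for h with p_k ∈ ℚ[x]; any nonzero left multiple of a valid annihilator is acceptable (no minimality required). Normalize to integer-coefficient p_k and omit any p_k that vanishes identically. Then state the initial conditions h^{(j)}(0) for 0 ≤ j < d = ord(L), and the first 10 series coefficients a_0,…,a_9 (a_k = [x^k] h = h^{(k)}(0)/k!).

f: a_k = 0, 12, -18, 36, -81, 972/5, -486, 8748/7, -6561/2, 8748, …
g: a_k = -2, -4, -4, -8/3, -4/3, -8/15, -8/45, -16/315, -4/315, -8/2835, …
L₀ := lclm(L_f,L_g); ord L₀ ≤ 2+1.
h=h₀': d/dx-closure on L₀ ⇒ L.
L = (-48 - 36·x) + (14 - 24·x - 36·x^2)·Dx + (5 + 21·x + 18·x^2)·Dx^2  (order 2).
h: a_k = 8, -44, 100, -988/3, 2908/3, -43756/15, 393644/45, -8266892/315, 24800572/315, -669615676/2835, …
ICs: h(0) = 8, h′(0) = -44.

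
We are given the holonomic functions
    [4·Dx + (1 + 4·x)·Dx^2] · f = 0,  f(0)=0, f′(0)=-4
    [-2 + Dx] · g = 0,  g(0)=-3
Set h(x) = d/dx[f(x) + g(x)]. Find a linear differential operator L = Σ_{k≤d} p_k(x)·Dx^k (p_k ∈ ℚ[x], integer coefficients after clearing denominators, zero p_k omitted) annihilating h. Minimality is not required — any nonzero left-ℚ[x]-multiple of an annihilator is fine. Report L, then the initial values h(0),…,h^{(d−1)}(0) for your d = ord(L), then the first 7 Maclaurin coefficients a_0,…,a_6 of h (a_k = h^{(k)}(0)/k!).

L = (-40 - 32·x) + (14 - 16·x - 32·x^2)·Dx + (3 + 16·x + 16·x^2)·Dx^2  (order 2).
h: a_k = -10, 4, -76, 248, -1028, 20472/5, -245768/15, …
ICs: h(0) = -10, h′(0) = 4.

f: a_k = 0, -4, 8, -64/3, 64, -1024/5, 2048/3, …
g: a_k = -3, -6, -6, -4, -2, -4/5, -4/15, …
Sum ⇒ L₀ = lclm(L_f,L_g) in ℚ(x)⟨Dx⟩.
Derive L from L₀ (diff closure).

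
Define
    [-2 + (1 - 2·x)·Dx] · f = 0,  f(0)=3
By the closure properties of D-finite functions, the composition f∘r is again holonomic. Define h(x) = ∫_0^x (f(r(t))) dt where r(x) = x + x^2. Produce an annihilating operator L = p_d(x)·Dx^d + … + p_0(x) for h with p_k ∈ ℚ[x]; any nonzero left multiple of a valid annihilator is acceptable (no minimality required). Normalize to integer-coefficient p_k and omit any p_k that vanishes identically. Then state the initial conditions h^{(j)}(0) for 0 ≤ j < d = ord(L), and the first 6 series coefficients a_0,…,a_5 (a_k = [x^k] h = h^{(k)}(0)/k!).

f: a_k = 3, 6, 12, 24, 48, 96, …
L₀ from L_f via x↦r, Dx↦r'^{-1}Dx.
Integrate: L := L₀·Dx.
L = (2 + 4·x)·Dx + (-1 + 2·x + 2·x^2)·Dx^2  (order 2).
h: a_k = 0, 3, 3, 6, 12, 132/5, …
ICs: h(0) = 0, h′(0) = 3.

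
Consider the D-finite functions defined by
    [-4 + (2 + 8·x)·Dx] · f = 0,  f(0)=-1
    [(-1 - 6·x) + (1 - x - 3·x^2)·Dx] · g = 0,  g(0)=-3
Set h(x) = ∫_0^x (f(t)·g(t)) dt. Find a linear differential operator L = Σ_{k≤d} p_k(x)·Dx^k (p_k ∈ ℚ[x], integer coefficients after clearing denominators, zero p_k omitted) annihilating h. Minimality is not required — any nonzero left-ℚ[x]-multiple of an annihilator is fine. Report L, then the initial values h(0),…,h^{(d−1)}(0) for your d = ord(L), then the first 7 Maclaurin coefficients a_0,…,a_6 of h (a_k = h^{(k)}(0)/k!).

f: a_k = -1, -2, 2, -4, 10, -28, 84, …
g: a_k = -3, -3, -12, -21, -57, -120, -291, …
L₀ := L_f ⊗_s L_g (sym. prod.), ord ≤ 1.
Integrate: L := L₀·Dx.
L = (3 + 8·x + 18·x^2)·Dx + (-1 - 3·x + 7·x^2 + 12·x^3)·Dx^2  (order 2).
h: a_k = 0, 3, 9/2, 4, 51/4, 57/5, 49, …
ICs: h(0) = 0, h′(0) = 3.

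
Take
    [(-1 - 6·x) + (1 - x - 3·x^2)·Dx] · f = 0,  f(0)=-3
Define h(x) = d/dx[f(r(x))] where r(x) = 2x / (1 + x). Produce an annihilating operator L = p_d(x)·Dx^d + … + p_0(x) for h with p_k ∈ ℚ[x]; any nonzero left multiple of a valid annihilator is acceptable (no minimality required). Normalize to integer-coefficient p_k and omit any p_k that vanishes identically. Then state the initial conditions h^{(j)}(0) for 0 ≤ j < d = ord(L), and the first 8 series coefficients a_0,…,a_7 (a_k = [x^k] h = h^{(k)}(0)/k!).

f: a_k = -3, -3, -12, -21, -57, -120, -291, -651, …
h₀=f(r): pull back L_f along r ⇒ L₀.
Differentiate: ansatz ord ≤ ord L₀ ⇒ L.
L = (14 + 78·x + 546·x^2 + 338·x^3) + (-1 - 14·x + 182·x^3 + 169·x^4)·Dx  (order 1).
h: a_k = -6, -84, -234, -2184, -5070, -42588, -92274, -738192, …
ICs: h(0) = -6.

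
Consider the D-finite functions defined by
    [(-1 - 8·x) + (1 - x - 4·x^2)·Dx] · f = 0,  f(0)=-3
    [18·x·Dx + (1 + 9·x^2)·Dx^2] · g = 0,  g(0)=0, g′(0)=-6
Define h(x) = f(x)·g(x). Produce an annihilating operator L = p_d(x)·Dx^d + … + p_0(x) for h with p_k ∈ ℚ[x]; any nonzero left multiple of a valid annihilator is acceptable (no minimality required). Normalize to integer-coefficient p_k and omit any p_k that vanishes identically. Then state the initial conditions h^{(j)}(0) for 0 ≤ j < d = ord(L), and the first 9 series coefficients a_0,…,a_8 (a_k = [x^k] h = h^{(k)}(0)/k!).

f: a_k = -3, -3, -15, -27, -87, -195, -543, -1323, -3495, …
g: a_k = 0, -6, 0, 18, 0, -486/5, 0, 4374/7, 0, …
Sym-product of L_f,L_g gives L₀ (≤ ord 2).
L = (8 + 18·x + 216·x^2) + (2 - 2·x + 36·x^2 + 216·x^3)·Dx + (-1 + x - 5·x^2 + 9·x^3 + 36·x^4)·Dx^2  (order 2).
h: a_k = 0, 18, 18, 36, 108, 2718/5, 4878/5, 8928/7, 181224/35, …
ICs: h(0) = 0, h′(0) = 18.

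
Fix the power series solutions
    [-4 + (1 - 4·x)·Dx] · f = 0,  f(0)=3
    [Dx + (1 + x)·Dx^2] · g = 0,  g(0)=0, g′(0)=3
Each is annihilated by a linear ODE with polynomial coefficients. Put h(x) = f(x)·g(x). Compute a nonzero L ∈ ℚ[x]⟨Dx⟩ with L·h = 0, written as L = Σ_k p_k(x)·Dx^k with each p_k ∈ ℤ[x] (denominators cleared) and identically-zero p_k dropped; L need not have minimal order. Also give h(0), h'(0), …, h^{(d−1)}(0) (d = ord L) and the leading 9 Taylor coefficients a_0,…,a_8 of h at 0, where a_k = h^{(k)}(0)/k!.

f: a_k = 3, 12, 48, 192, 768, 3072, 12288, 49152, 196608, …
g: a_k = 0, 3, -3/2, 1, -3/4, 3/5, -1/2, 3/7, -3/8, …
h₀=f·g: eliminate ⇒ L₀, order ≤ 1·2.
L = 4 + (7 + 12·x)·Dx + (-1 + 3·x + 4·x^2)·Dx^2  (order 2).
h: a_k = 0, 9, 63/2, 129, 2055/4, 10284/5, 82257/10, 1151643/35, 36852261/280, …
ICs: h(0) = 0, h′(0) = 9.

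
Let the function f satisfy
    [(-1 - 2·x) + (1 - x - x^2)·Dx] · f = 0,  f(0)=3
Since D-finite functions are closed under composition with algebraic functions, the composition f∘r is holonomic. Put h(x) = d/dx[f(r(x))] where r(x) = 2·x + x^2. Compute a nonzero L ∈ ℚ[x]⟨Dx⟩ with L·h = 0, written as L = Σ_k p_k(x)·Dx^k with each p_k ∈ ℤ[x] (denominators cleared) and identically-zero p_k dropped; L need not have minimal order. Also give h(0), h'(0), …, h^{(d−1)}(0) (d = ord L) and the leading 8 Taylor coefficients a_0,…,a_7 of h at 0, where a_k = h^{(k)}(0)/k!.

L = (9 + 42·x + 105·x^2 + 164·x^3 + 141·x^4 + 60·x^5 + 10·x^6) + (-1 - 3·x + 9·x^2 + 39·x^3 + 55·x^4 + 39·x^5 + 14·x^6 + 2·x^7)·Dx  (order 1).
h: a_k = 6, 54, 288, 1416, 6510, 28710, 123144, 517368, …
ICs: h(0) = 6.

f: a_k = 3, 3, 6, 9, 15, 24, 39, 63, …
L₀ from L_f via x↦r, Dx↦r'^{-1}Dx.
Differentiate: ansatz ord ≤ ord L₀ ⇒ L.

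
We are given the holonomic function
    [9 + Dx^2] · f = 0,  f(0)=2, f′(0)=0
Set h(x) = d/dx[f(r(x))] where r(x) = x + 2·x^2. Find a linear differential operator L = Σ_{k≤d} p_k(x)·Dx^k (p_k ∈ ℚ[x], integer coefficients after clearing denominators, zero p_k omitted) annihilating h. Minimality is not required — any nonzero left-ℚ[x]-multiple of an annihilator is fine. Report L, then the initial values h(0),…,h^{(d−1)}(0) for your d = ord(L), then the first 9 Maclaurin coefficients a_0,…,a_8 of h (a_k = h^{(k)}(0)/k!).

L = (57 + 144·x + 864·x^2 + 2304·x^3 + 2304·x^4) + (-12 - 48·x)·Dx + (1 + 8·x + 16·x^2)·Dx^2  (order 2).
h: a_k = 0, -18, -108, -117, 270, 19197/20, 13419/10, -29511/280, -401679/140, …
ICs: h(0) = 0, h′(0) = -18.

f: a_k = 2, 0, -9, 0, 27/4, 0, -81/40, 0, 729/2240, …
h₀=f(r): pull back L_f along r ⇒ L₀.
Differentiate: ansatz ord ≤ ord L₀ ⇒ L.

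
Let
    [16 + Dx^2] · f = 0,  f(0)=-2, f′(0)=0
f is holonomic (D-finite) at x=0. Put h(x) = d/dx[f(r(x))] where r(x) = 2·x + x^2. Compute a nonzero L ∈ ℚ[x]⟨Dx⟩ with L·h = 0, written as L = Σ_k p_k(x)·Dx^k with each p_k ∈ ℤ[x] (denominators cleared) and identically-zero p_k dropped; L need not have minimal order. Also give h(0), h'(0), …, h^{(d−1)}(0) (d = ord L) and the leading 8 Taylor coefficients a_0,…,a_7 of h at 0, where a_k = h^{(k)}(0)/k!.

L = (67 + 256·x + 384·x^2 + 256·x^3 + 64·x^4) + (-3 - 3·x)·Dx + (1 + 2·x + x^2)·Dx^2  (order 2).
h: a_k = 0, 128, 192, -3904/3, -10240/3, 19456/15, 211456/15, 4730368/315, …
ICs: h(0) = 0, h′(0) = 128.

f: a_k = -2, 0, 16, 0, -64/3, 0, 512/45, 0, …
f∘r: x↦r, Dx↦Dx/r' in L_f ⇒ L₀.
h₀' ⇒ L via d/dx closure of L₀.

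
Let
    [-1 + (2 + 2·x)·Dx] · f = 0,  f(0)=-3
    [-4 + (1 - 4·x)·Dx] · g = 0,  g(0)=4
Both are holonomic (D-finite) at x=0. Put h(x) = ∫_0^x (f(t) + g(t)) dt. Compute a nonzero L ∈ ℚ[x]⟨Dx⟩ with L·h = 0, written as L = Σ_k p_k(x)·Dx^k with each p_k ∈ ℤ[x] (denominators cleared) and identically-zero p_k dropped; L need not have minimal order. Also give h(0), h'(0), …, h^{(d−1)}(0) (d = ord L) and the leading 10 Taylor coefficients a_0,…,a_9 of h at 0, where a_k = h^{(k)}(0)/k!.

f: a_k = -3, -3/2, 3/8, -3/16, 15/128, -21/256, 63/1024, -99/2048, 1287/32768, -2145/65536, …
g: a_k = 4, 16, 64, 256, 1024, 4096, 16384, 65536, 262144, 1048576, …
L₀ := lclm(L_f,L_g); ord L₀ ≤ 1+1.
Integrate: L := L₀·Dx.
L = (68 + 48·x)·Dx + (-129 - 248·x - 144·x^2)·Dx^2 + (14 - 18·x - 128·x^2 - 96·x^3)·Dx^3  (order 3).
h: a_k = 0, 1, 29/4, 515/24, 4093/64, 131087/640, 1048555/1536, 16777279/7168, 134217629/16384, 8589935879/294912, …
ICs: h(0) = 0, h′(0) = 1, h′′(0) = 29/2.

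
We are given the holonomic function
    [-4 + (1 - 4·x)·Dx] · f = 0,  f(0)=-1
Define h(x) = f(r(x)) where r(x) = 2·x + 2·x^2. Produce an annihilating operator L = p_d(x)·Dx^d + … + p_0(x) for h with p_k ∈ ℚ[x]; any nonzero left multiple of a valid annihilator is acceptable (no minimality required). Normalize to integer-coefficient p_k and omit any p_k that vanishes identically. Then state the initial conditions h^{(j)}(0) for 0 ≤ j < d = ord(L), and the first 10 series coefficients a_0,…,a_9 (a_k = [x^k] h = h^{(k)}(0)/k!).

L = (8 + 16·x) + (-1 + 8·x + 8·x^2)·Dx  (order 1).
h: a_k = -1, -8, -72, -640, -5696, -50688, -451072, -4014080, -35721216, -317882368, …
ICs: h(0) = -1.

f: a_k = -1, -4, -16, -64, -256, -1024, -4096, -16384, -65536, -262144, …
L₀ from L_f via x↦r, Dx↦r'^{-1}Dx.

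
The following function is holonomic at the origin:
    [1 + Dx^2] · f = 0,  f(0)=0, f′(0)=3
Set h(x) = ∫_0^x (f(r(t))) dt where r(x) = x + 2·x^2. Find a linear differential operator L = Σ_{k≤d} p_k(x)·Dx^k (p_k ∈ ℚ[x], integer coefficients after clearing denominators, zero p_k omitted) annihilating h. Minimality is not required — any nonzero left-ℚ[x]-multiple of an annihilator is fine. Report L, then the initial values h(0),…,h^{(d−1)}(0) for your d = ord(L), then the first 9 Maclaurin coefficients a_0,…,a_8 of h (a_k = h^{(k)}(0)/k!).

L = (1 + 12·x + 48·x^2 + 64·x^3)·Dx - 4·Dx^2 + (1 + 4·x)·Dx^3  (order 3).
h: a_k = 0, 0, 3/2, 2, -1/8, -3/5, -239/240, -15/28, 1679/13440, …
ICs: h(0) = 0, h′(0) = 0, h′′(0) = 3.

f: a_k = 0, 3, 0, -1/2, 0, 1/40, 0, -1/1680, 0, …
Substitute x→r, Dx→(1/r')Dx; clear ⇒ L₀.
Integrate: L := L₀·Dx.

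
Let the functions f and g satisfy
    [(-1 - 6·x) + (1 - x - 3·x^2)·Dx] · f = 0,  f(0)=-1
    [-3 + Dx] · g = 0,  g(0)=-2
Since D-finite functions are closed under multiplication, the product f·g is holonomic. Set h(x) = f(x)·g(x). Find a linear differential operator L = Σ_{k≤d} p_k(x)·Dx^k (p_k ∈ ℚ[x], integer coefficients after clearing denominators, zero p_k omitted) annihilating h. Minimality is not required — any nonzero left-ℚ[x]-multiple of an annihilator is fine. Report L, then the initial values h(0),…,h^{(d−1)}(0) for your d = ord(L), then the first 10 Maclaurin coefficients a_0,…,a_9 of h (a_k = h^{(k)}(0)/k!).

f: a_k = -1, -1, -4, -7, -19, -40, -97, -217, -508, -1159, …
g: a_k = -2, -6, -9, -9, -27/4, -81/20, -81/40, -243/280, -729/2240, -243/2240, …
f·g: L₀ = L_f ⊗_s L_g, ord ≤ 1·1.
L = (4 + 3·x - 9·x^2) + (-1 + x + 3·x^2)·Dx  (order 1).
h: a_k = 2, 8, 23, 56, 527/4, 1519/5, 28043/40, 56467/35, 8325841/2240, 4791937/560, …
ICs: h(0) = 2.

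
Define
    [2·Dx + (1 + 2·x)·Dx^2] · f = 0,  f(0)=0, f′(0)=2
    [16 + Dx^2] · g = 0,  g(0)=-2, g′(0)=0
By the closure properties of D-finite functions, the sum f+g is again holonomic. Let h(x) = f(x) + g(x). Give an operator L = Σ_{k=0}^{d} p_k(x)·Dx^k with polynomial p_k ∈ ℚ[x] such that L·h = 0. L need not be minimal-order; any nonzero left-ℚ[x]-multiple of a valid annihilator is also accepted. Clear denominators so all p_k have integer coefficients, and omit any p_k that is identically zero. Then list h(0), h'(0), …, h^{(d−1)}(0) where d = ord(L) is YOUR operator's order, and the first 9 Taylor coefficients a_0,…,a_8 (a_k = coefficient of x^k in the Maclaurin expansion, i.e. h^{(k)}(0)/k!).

L = (160 + 256·x + 256·x^2)·Dx + (48 + 224·x + 384·x^2 + 256·x^3)·Dx^2 + (10 + 16·x + 16·x^2)·Dx^3 + (3 + 14·x + 24·x^2 + 16·x^3)·Dx^4  (order 4).
h: a_k = -2, 2, 14, 8/3, -76/3, 32/5, 32/45, 128/7, -11104/315, …
ICs: h(0) = -2, h′(0) = 2, h′′(0) = 28, h′′′(0) = 16.

f: a_k = 0, 2, -2, 8/3, -4, 32/5, -32/3, 128/7, -32, …
g: a_k = -2, 0, 16, 0, -64/3, 0, 512/45, 0, -1024/315, …
h₀=f+g: left-lcm gives L₀, ord ≤ 4.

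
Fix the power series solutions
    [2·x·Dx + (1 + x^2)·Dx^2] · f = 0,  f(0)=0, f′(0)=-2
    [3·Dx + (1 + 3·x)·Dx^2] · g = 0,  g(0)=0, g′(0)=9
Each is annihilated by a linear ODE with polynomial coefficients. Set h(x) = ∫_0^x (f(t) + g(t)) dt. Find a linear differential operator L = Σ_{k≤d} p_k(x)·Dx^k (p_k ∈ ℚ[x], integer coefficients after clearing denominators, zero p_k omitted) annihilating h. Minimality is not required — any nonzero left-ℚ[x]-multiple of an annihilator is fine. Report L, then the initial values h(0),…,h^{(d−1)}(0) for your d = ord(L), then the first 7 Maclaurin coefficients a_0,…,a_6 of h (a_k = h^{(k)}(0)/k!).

f: a_k = 0, -2, 0, 2/3, 0, -2/5, 0, …
g: a_k = 0, 9, -27/2, 27, -243/4, 729/5, -729/2, …
h₀=f+g: left-lcm gives L₀, ord ≤ 4.
h=∫h₀ ⇒ L = L₀·Dx.
L = (-6 - 54·x + 18·x^2 + 18·x^3)·Dx^2 + (-20 - 12·x - 48·x^2 + 36·x^3 + 36·x^4)·Dx^3 + (-3 - 7·x + 6·x^2 + 2·x^3 + 9·x^4 + 9·x^5)·Dx^4  (order 4).
h: a_k = 0, 0, 7/2, -9/2, 83/12, -243/20, 727/30, …
ICs: h(0) = 0, h′(0) = 0, h′′(0) = 7, h′′′(0) = -27.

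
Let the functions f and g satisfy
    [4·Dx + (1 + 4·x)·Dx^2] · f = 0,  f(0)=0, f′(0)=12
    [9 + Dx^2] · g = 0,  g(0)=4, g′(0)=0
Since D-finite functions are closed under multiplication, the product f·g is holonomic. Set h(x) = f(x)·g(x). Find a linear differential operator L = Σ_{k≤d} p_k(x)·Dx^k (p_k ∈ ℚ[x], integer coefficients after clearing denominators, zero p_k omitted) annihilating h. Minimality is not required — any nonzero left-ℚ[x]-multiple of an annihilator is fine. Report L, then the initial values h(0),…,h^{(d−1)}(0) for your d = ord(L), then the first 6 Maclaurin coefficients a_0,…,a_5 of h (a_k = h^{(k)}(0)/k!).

L = (-2043 - 1296·x + 44064·x^2 + 186624·x^3 + 186624·x^4) + (72 + 5472·x + 31104·x^2 + 41472·x^3)·Dx + (-182 + 864·x + 12096·x^2 + 41472·x^3 + 41472·x^4)·Dx^2 + (8 + 608·x + 3456·x^2 + 4608·x^3)·Dx^3 + (5 + 112·x + 800·x^2 + 2304·x^3 + 2304·x^4)·Dx^4  (order 4).
h: a_k = 0, 48, -96, 40, -336, 7338/5, …
ICs: h(0) = 0, h′(0) = 48, h′′(0) = -192, h′′′(0) = 240.

f: a_k = 0, 12, -24, 64, -192, 3072/5, …
g: a_k = 4, 0, -18, 0, 27/2, 0, …
Sym-product of L_f,L_g gives L₀ (≤ ord 4).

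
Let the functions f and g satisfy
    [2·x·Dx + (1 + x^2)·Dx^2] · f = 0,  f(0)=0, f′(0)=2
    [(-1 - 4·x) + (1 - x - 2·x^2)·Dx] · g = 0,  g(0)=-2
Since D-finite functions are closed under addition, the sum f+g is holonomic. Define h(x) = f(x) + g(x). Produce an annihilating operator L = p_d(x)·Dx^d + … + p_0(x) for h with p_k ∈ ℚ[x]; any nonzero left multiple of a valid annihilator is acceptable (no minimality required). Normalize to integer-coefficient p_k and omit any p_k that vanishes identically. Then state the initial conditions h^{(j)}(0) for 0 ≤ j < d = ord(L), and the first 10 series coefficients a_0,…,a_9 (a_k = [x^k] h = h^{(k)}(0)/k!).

L = (6 - 24·x - 162·x^2 - 240·x^3 - 384·x^4 - 48·x^6)·Dx + (-16 - 74·x - 88·x^2 - 226·x^3 - 212·x^4 - 304·x^5 - 12·x^6 - 48·x^7)·Dx^2 + (3 + 4·x + 8·x^2 - 28·x^3 - 27·x^4 - 36·x^5 - 40·x^6 - 4·x^7 - 8·x^8)·Dx^3  (order 3).
h: a_k = -2, 0, -6, -32/3, -22, -208/5, -86, -1192/7, -342, -6136/9, …
ICs: h(0) = -2, h′(0) = 0, h′′(0) = -12.

f: a_k = 0, 2, 0, -2/3, 0, 2/5, 0, -2/7, 0, 2/9, …
g: a_k = -2, -2, -6, -10, -22, -42, -86, -170, -342, -682, …
Sum ⇒ L₀ = lclm(L_f,L_g) in ℚ(x)⟨Dx⟩.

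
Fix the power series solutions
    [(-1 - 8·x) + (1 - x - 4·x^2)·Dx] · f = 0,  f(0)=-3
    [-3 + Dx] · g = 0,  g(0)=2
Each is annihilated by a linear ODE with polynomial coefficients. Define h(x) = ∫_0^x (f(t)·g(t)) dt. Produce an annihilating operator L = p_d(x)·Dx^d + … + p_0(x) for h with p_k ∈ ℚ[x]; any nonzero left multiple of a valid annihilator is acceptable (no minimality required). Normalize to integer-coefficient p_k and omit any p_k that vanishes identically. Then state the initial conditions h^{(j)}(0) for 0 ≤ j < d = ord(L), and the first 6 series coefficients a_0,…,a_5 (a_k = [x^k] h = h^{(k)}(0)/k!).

f: a_k = -3, -3, -15, -27, -87, -195, …
g: a_k = 2, 6, 9, 9, 27/4, 81/20, …
f·g: L₀ = L_f ⊗_s L_g, ord ≤ 1·1.
h=∫₀ˣh₀: take L = L₀·Dx.
L = (4 + 5·x - 12·x^2)·Dx + (-1 + x + 4·x^2)·Dx^2  (order 2).
h: a_k = 0, -6, -12, -25, -99/2, -2073/20, …
ICs: h(0) = 0, h′(0) = -6.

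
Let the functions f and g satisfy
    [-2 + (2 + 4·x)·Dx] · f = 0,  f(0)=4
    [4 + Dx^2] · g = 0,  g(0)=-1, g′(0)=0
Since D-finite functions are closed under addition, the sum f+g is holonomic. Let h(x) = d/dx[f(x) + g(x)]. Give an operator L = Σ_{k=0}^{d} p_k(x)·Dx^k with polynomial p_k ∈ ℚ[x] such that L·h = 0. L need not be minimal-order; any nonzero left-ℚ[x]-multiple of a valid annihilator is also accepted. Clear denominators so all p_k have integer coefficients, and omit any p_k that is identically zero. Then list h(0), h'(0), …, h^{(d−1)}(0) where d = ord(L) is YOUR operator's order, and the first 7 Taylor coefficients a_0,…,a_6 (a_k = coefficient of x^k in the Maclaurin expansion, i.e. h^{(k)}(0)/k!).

f: a_k = 4, 4, -2, 2, -5/2, 7/2, -21/4, …
g: a_k = -1, 0, 2, 0, -2/3, 0, 4/45, …
Weyl lclm of L_f,L_g ⇒ L₀ (ord ≤ 3).
h₀' ⇒ L via d/dx closure of L₀.
L = (-76 - 64·x - 64·x^2) + (-28 - 120·x - 192·x^2 - 128·x^3)·Dx + (-19 - 16·x - 16·x^2)·Dx^2 + (-7 - 30·x - 48·x^2 - 32·x^3)·Dx^3  (order 3).
h: a_k = 4, 0, 6, -38/3, 35/2, -929/30, 231/4, …
ICs: h(0) = 4, h′(0) = 0, h′′(0) = 12.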